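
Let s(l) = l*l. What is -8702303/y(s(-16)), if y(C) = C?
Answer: -8702303/256 ≈ -33993.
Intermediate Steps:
s(l) = l**2
-8702303/y(s(-16)) = -8702303/((-16)**2) = -8702303/256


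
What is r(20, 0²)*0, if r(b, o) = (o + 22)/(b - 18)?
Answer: 0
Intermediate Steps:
r(b, o) = (22 + o)/(-18 + b)
r(20, 0²)*0 = ((22 + 0²)/(-18 + 20))*0 = ((22 + 0)/2)*0 = ((½)*22)*0 = 11*0 = 0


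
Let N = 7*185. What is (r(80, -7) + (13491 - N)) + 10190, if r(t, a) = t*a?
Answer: 21826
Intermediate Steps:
N = 1295
r(t, a) = a*t
(r(80, -7) + (13491 - N)) + 10190 = (-7*80 + (13491 - 1*1295)) + 10190 = (-560 + (13491 - 1295)) + 10190 = (-560 + 12196) + 10190 = 11636 + 10190 = 21826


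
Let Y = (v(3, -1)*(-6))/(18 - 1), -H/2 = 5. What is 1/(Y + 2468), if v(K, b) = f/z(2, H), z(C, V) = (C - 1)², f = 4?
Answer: 17/41932 ≈ 0.00040542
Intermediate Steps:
H = -10 (H = -2*5 = -10)
z(C, V) = (-1 + C)²
v(K, b) = 4 (v(K, b) = 4/((-1 + 2)²) = 4/(1²) = 4/1 = 4*1 = 4)
Y = -24/17 (Y = (4*(-6))/(18 - 1) = -24/17 ≈ -1.4118)
1/(Y + 2468) = 1/(-24/17 + 2468) = 1/(41932/17) = 17/41932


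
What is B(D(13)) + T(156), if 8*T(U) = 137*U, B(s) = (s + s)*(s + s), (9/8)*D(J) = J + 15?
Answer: 834191/162 ≈ 5149.3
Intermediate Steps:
D(J) = 40/3 + 8*J/9 (D(J) = 8*(J + 15)/9 = 8*(15 + J)/9 = 40/3 + 8*J/9)
B(s) = 4*s² (B(s) = (2*s)*(2*s) = 4*s²)
T(U) = 137*U/8 (T(U) = (137*U)/8 = 137*U/8)
B(D(13)) + T(156) = 4*(40/3 + (8/9)*13)² + (137/8)*156 = 4*(40/3 + 104/9)² + 5343/2 = 4*(224/9)² + 5343/2 = 4*(50176/81) + 5343/2 = 200704/81 + 5343/2 = 834191/162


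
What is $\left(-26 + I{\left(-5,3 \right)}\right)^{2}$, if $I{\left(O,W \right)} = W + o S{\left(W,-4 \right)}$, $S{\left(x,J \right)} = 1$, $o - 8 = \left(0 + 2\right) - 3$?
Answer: $256$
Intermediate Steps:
$o = 7$ ($o = 8 + \left(\left(0 + 2\right) - 3\right) = 8 + \left(2 - 3\right) = 8 - 1 = 7$)
$I{\left(O,W \right)} = 7 + W$ ($I{\left(O,W \right)} = W + 7 \cdot 1 = W + 7 = 7 + W$)
$\left(-26 + I{\left(-5,3 \right)}\right)^{2} = \left(-26 + \left(7 + 3\right)\right)^{2} = \left(-26 + 10\right)^{2} = \left(-16\right)^{2} = 256$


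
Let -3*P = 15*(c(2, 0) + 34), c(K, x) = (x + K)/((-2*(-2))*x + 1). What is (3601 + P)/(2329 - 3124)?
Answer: -3421/795 ≈ -4.3031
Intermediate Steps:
c(K, x) = (K + x)/(1 + 4*x) (c(K, x) = (K + x)/(4*x + 1) = (K + x)/(1 + 4*x))
P = -180 (P = -5*((2 + 0)/(1 + 4*0) + 34) = -5*(2/(1 + 0) + 34) = -5*(2/1 + 34) = -5*(1*2 + 34) = -5*(2 + 34) = -5*36 = -1/3*540 = -180)
(3601 + P)/(2329 - 3124) = (3601 - 180)/(2329 - 3124) = 3421/(-795) = 3421*(-1/795) = -3421/795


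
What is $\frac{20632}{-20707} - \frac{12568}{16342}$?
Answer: $- \frac{298706860}{169196897} \approx -1.7654$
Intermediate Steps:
$\frac{20632}{-20707} - \frac{12568}{16342} = 20632 \left(- \frac{1}{20707}\right) - \frac{6284}{8171} = - \frac{20632}{20707} - \frac{6284}{8171} = - \frac{298706860}{169196897}$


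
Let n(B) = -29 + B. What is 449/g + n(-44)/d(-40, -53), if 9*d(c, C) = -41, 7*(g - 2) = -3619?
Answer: 319946/21115 ≈ 15.153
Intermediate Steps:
g = -515 (g = 2 + (⅐)*(-3619) = 2 - 517 = -515)
d(c, C) = -41/9 (d(c, C) = (⅑)*(-41) = -41/9)
449/g + n(-44)/d(-40, -53) = 449/(-515) + (-29 - 44)/(-41/9) = 449*(-1/515) - 73*(-9/41) = -449/515 + 657/41 = 319946/21115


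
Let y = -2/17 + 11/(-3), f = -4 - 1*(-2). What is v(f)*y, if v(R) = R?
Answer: 386/51 ≈ 7.5686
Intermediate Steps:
f = -2 (f = -4 + 2 = -2)
y = -193/51 (y = -2*1/17 + 11*(-⅓) = -2/17 - 11/3 = -193/51 ≈ -3.7843)
v(f)*y = -2*(-193/51) = 386/51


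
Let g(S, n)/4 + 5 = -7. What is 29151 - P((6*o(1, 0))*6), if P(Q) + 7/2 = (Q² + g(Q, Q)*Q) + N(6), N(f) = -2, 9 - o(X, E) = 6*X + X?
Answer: 54857/2 ≈ 27429.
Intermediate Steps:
o(X, E) = 9 - 7*X (o(X, E) = 9 - (6*X + X) = 9 - 7*X)
g(S, n) = -48 (g(S, n) = -20 + 4*(-7) = -20 - 28 = -48)
P(Q) = -11/2 + Q² - 48*Q (P(Q) = -7/2 + ((Q² - 48*Q) - 2) = -7/2 + (-2 + Q² - 48*Q) = -11/2 + Q² - 48*Q)
29151 - P((6*o(1, 0))*6) = 29151 - (-11/2 + ((6*(9 - 7*1))*6)² - 48*6*(9 - 7*1)*6) = 29151 - (-11/2 + ((6*(9 - 7))*6)² - 48*6*(9 - 7)*6) = 29151 - (-11/2 + ((6*2)*6)² - 48*6*2*6) = 29151 - (-11/2 + (12*6)² - 576*6) = 29151 - (-11/2 + 72² - 48*72) = 29151 - (-11/2 + 5184 - 3456) = 29151 - 1*3445/2 = 29151 - 3445/2 = 54857/2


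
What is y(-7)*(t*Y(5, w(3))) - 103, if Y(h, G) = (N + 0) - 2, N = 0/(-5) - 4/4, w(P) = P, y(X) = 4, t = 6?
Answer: -175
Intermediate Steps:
N = -1 (N = 0*(-1/5) - 4*1/4 = 0 - 1 = -1)
Y(h, G) = -3 (Y(h, G) = (-1 + 0) - 2 = -1 - 2 = -3)
y(-7)*(t*Y(5, w(3))) - 103 = 4*(6*(-3)) - 103 = 4*(-18) - 103 = -72 - 103 = -175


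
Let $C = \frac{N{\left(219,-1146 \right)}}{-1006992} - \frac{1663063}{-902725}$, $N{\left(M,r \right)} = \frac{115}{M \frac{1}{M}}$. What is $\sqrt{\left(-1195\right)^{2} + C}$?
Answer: $\frac{\sqrt{36421207581511896192188853}}{5050204740} \approx 1195.0$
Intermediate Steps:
$N{\left(M,r \right)} = 115$ ($N{\left(M,r \right)} = \frac{115}{1} = 115 \cdot 1 = 115$)
$C = \frac{1674587323121}{909036853200}$ ($C = \frac{115}{-1006992} - \frac{1663063}{-902725} = 115 \left(- \frac{1}{1006992}\right) - - \frac{1663063}{902725} = - \frac{115}{1006992} + \frac{1663063}{902725} = \frac{1674587323121}{909036853200} \approx 1.8422$)
$\sqrt{\left(-1195\right)^{2} + C} = \sqrt{\left(-1195\right)^{2} + \frac{1674587323121}{909036853200}} = \sqrt{1428025 + \frac{1674587323121}{909036853200}} = \sqrt{\frac{1298129026878253121}{909036853200}} = \frac{\sqrt{36421207581511896192188853}}{5050204740}$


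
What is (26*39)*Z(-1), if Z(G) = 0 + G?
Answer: -1014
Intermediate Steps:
Z(G) = G
(26*39)*Z(-1) = (26*39)*(-1) = 1014*(-1) = -1014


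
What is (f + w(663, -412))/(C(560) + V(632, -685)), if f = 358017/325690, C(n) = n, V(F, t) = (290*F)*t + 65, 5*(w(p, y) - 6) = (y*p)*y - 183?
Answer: -814515403271/4543237081750 ≈ -0.17928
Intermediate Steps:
w(p, y) = -153/5 + p*y²/5 (w(p, y) = 6 + ((y*p)*y - 183)/5 = 6 + ((p*y)*y - 183)/5 = 6 + (p*y² - 183)/5 = 6 + (-183 + p*y²)/5 = 6 + (-183/5 + p*y²/5) = -153/5 + p*y²/5)
V(F, t) = 65 + 290*F*t (V(F, t) = 290*F*t + 65 = 65 + 290*F*t)
f = 358017/325690 (f = 358017*(1/325690) = 358017/325690 ≈ 1.0993)
(f + w(663, -412))/(C(560) + V(632, -685)) = (358017/325690 + (-153/5 + (⅕)*663*(-412)²))/(560 + (65 + 290*632*(-685))) = (358017/325690 + (-153/5 + (⅕)*663*169744))/(560 + (65 - 125546800)) = (358017/325690 + (-153/5 + 112540272/5))/(560 - 125546735) = (358017/325690 + 112540119/5)/(-125546175) = (7330638629439/325690)*(-1/125546175) = -814515403271/4543237081750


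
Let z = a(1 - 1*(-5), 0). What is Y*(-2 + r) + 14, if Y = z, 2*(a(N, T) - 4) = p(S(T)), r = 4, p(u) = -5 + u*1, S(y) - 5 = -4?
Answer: 18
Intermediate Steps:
S(y) = 1 (S(y) = 5 - 4 = 1)
p(u) = -5 + u
a(N, T) = 2 (a(N, T) = 4 + (-5 + 1)/2 = 4 + (1/2)*(-4) = 4 - 2 = 2)
z = 2
Y = 2
Y*(-2 + r) + 14 = 2*(-2 + 4) + 14 = 2*2 + 14 = 4 + 14 = 18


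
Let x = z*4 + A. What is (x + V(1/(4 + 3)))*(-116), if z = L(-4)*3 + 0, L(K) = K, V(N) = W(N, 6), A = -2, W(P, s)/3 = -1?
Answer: 6148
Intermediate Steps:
W(P, s) = -3 (W(P, s) = 3*(-1) = -3)
V(N) = -3
z = -12 (z = -4*3 + 0 = -12 + 0 = -12)
x = -50 (x = -12*4 - 2 = -48 - 2 = -50)
(x + V(1/(4 + 3)))*(-116) = (-50 - 3)*(-116) = -53*(-116) = 6148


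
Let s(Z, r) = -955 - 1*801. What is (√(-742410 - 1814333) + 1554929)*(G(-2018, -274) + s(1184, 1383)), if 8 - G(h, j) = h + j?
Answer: 845881376 + 544*I*√2556743 ≈ 8.4588e+8 + 8.6985e+5*I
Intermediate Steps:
s(Z, r) = -1756 (s(Z, r) = -955 - 801 = -1756)
G(h, j) = 8 - h - j (G(h, j) = 8 - (h + j) = 8 + (-h - j) = 8 - h - j)
(√(-742410 - 1814333) + 1554929)*(G(-2018, -274) + s(1184, 1383)) = (√(-742410 - 1814333) + 1554929)*((8 - 1*(-2018) - 1*(-274)) - 1756) = (√(-2556743) + 1554929)*((8 + 2018 + 274) - 1756) = (I*√2556743 + 1554929)*(2300 - 1756) = (1554929 + I*√2556743)*544 = 845881376 + 544*I*√2556743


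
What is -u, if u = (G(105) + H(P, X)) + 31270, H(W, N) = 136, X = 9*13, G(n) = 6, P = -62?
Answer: -31412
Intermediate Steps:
X = 117
u = 31412 (u = (6 + 136) + 31270 = 142 + 31270 = 31412)
-u = -1*31412 = -31412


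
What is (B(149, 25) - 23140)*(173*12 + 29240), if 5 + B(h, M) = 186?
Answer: -718984044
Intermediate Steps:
B(h, M) = 181 (B(h, M) = -5 + 186 = 181)
(B(149, 25) - 23140)*(173*12 + 29240) = (181 - 23140)*(173*12 + 29240) = -22959*(2076 + 29240) = -22959*31316 = -718984044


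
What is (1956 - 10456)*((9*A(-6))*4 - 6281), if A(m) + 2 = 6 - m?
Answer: 50328500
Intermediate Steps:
A(m) = 4 - m (A(m) = -2 + (6 - m) = 4 - m)
(1956 - 10456)*((9*A(-6))*4 - 6281) = (1956 - 10456)*((9*(4 - 1*(-6)))*4 - 6281) = -8500*((9*(4 + 6))*4 - 6281) = -8500*((9*10)*4 - 6281) = -8500*(90*4 - 6281) = -8500*(360 - 6281) = -8500*(-5921) = 50328500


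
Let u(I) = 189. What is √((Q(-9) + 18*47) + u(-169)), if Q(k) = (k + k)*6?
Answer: 3*√103 ≈ 30.447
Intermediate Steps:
Q(k) = 12*k (Q(k) = (2*k)*6 = 12*k)
√((Q(-9) + 18*47) + u(-169)) = √((12*(-9) + 18*47) + 189) = √((-108 + 846) + 189) = √(738 + 189) = √927 = 3*√103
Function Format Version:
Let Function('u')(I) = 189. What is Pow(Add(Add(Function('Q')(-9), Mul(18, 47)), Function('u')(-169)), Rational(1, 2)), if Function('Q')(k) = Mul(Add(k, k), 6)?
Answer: Mul(3, Pow(103, Rational(1, 2))) ≈ 30.447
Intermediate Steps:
Function('Q')(k) = Mul(12, k) (Function('Q')(k) = Mul(Mul(2, k), 6) = Mul(12, k))
Pow(Add(Add(Function('Q')(-9), Mul(18, 47)), Function('u')(-169)), Rational(1, 2)) = Pow(Add(Add(Mul(12, -9), Mul(18, 47)), 189), Rational(1, 2)) = Pow(Add(Add(-108, 846), 189), Rational(1, 2)) = Pow(Add(738, 189), Rational(1, 2)) = Pow(927, Rational(1, 2)) = Mul(3, Pow(103, Rational(1, 2)))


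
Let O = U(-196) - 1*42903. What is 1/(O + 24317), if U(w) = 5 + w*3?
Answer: -1/19169 ≈ -5.2168e-5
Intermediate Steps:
U(w) = 5 + 3*w
O = -43486 (O = (5 + 3*(-196)) - 1*42903 = (5 - 588) - 42903 = -583 - 42903 = -43486)
1/(O + 24317) = 1/(-43486 + 24317) = 1/(-19169) = -1/19169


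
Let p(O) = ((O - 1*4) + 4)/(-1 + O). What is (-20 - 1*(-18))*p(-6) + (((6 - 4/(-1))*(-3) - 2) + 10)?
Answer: -166/7 ≈ -23.714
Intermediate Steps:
p(O) = O/(-1 + O) (p(O) = ((O - 4) + 4)/(-1 + O) = ((-4 + O) + 4)/(-1 + O) = O/(-1 + O))
(-20 - 1*(-18))*p(-6) + (((6 - 4/(-1))*(-3) - 2) + 10) = (-20 - 1*(-18))*(-6/(-1 - 6)) + (((6 - 4/(-1))*(-3) - 2) + 10) = (-20 + 18)*(-6/(-7)) + (((6 - 4*(-1))*(-3) - 2) + 10) = -(-12)*(-1)/7 + (((6 + 4)*(-3) - 2) + 10) = -2*6/7 + ((10*(-3) - 2) + 10) = -12/7 + ((-30 - 2) + 10) = -12/7 + (-32 + 10) = -12/7 - 22 = -166/7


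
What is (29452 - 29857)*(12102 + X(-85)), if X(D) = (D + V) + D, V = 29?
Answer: -4844205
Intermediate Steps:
X(D) = 29 + 2*D (X(D) = (D + 29) + D = (29 + D) + D = 29 + 2*D)
(29452 - 29857)*(12102 + X(-85)) = (29452 - 29857)*(12102 + (29 + 2*(-85))) = -405*(12102 + (29 - 170)) = -405*(12102 - 141) = -405*11961 = -4844205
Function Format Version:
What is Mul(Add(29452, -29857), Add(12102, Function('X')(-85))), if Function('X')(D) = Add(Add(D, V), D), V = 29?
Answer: -4844205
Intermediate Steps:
Function('X')(D) = Add(29, Mul(2, D)) (Function('X')(D) = Add(Add(D, 29), D) = Add(Add(29, D), D) = Add(29, Mul(2, D)))
Mul(Add(29452, -29857), Add(12102, Function('X')(-85))) = Mul(Add(29452, -29857), Add(12102, Add(29, Mul(2, -85)))) = Mul(-405, Add(12102, Add(29, -170))) = Mul(-405, Add(12102, -141)) = Mul(-405, 11961) = -4844205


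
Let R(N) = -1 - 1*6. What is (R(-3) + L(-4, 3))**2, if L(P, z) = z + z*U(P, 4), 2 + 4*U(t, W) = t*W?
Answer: 1225/4 ≈ 306.25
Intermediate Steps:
U(t, W) = -1/2 + W*t/4 (U(t, W) = -1/2 + (t*W)/4 = -1/2 + (W*t)/4 = -1/2 + W*t/4)
L(P, z) = z + z*(-1/2 + P) (L(P, z) = z + z*(-1/2 + (1/4)*4*P) = z + z*(-1/2 + P))
R(N) = -7 (R(N) = -1 - 6 = -7)
(R(-3) + L(-4, 3))**2 = (-7 + 3*(1/2 - 4))**2 = (-7 + 3*(-7/2))**2 = (-7 - 21/2)**2 = (-35/2)**2 = 1225/4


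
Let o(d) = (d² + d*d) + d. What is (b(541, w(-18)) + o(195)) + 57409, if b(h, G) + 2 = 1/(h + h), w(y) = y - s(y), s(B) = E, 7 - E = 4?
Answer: 144611465/1082 ≈ 1.3365e+5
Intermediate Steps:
E = 3 (E = 7 - 1*4 = 7 - 4 = 3)
s(B) = 3
w(y) = -3 + y (w(y) = y - 1*3 = y - 3 = -3 + y)
b(h, G) = -2 + 1/(2*h) (b(h, G) = -2 + 1/(h + h) = -2 + 1/(2*h))
o(d) = d + 2*d² (o(d) = (d² + d²) + d = 2*d² + d = d + 2*d²)
(b(541, w(-18)) + o(195)) + 57409 = ((-2 + (½)/541) + 195*(1 + 2*195)) + 57409 = ((-2 + (½)*(1/541)) + 195*(1 + 390)) + 57409 = ((-2 + 1/1082) + 195*391) + 57409 = (-2163/1082 + 76245) + 57409 = 82494927/1082 + 57409 = 144611465/1082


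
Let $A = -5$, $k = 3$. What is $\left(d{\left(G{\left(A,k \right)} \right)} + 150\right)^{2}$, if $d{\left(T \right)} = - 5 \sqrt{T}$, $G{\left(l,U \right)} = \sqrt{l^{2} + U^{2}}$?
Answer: $25 \left(30 - \sqrt[4]{34}\right)^{2} \approx 19024.0$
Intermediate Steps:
$G{\left(l,U \right)} = \sqrt{U^{2} + l^{2}}$
$\left(d{\left(G{\left(A,k \right)} \right)} + 150\right)^{2} = \left(- 5 \sqrt{\sqrt{3^{2} + \left(-5\right)^{2}}} + 150\right)^{2} = \left(- 5 \sqrt{\sqrt{9 + 25}} + 150\right)^{2} = \left(- 5 \sqrt{\sqrt{34}} + 150\right)^{2} = \left(- 5 \sqrt[4]{34} + 150\right)^{2} = \left(150 - 5 \sqrt[4]{34}\right)^{2}$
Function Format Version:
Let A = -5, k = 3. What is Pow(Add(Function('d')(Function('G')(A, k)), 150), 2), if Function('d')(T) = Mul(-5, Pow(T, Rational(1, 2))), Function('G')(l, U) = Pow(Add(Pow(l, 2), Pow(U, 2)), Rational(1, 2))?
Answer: Mul(25, Pow(Add(30, Mul(-1, Pow(34, Rational(1, 4)))), 2)) ≈ 19024.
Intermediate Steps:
Function('G')(l, U) = Pow(Add(Pow(U, 2), Pow(l, 2)), Rational(1, 2))
Pow(Add(Function('d')(Function('G')(A, k)), 150), 2) = Pow(Add(Mul(-5, Pow(Pow(Add(Pow(3, 2), Pow(-5, 2)), Rational(1, 2)), Rational(1, 2))), 150), 2) = Pow(Add(Mul(-5, Pow(Pow(Add(9, 25), Rational(1, 2)), Rational(1, 2))), 150), 2) = Pow(Add(Mul(-5, Pow(Pow(34, Rational(1, 2)), Rational(1, 2))), 150), 2) = Pow(Add(Mul(-5, Pow(34, Rational(1, 4))), 150), 2) = Pow(Add(150, Mul(-5, Pow(34, Rational(1, 4)))), 2)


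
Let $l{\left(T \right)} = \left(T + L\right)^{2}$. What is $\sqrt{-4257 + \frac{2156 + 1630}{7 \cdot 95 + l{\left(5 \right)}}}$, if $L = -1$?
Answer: $\frac{i \sqrt{219072479}}{227} \approx 65.203 i$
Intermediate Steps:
$l{\left(T \right)} = \left(-1 + T\right)^{2}$ ($l{\left(T \right)} = \left(T - 1\right)^{2} = \left(-1 + T\right)^{2}$)
$\sqrt{-4257 + \frac{2156 + 1630}{7 \cdot 95 + l{\left(5 \right)}}} = \sqrt{-4257 + \frac{2156 + 1630}{7 \cdot 95 + \left(-1 + 5\right)^{2}}} = \sqrt{-4257 + \frac{3786}{665 + 4^{2}}} = \sqrt{-4257 + \frac{3786}{665 + 16}} = \sqrt{-4257 + \frac{3786}{681}} = \sqrt{-4257 + 3786 \cdot \frac{1}{681}} = \sqrt{-4257 + \frac{1262}{227}} = \sqrt{- \frac{965077}{227}} = \frac{i \sqrt{219072479}}{227}$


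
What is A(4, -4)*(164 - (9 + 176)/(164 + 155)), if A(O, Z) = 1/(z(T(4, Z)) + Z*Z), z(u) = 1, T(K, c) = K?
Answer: 52131/5423 ≈ 9.6129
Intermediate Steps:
A(O, Z) = 1/(1 + Z²) (A(O, Z) = 1/(1 + Z*Z) = 1/(1 + Z²))
A(4, -4)*(164 - (9 + 176)/(164 + 155)) = (164 - (9 + 176)/(164 + 155))/(1 + (-4)²) = (164 - 185/319)/(1 + 16) = (164 - 185/319)/17 = (1/17)*(52131/319) = 52131/5423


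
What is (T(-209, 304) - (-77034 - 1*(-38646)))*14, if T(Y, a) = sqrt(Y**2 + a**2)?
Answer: 537432 + 266*sqrt(377) ≈ 5.4260e+5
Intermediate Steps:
(T(-209, 304) - (-77034 - 1*(-38646)))*14 = (sqrt((-209)**2 + 304**2) - (-77034 - 1*(-38646)))*14 = (sqrt(43681 + 92416) - (-77034 + 38646))*14 = (sqrt(136097) - 1*(-38388))*14 = (19*sqrt(377) + 38388)*14 = (38388 + 19*sqrt(377))*14 = 537432 + 266*sqrt(377)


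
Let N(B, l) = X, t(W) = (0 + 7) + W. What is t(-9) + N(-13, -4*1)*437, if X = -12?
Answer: -5246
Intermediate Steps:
t(W) = 7 + W
N(B, l) = -12
t(-9) + N(-13, -4*1)*437 = (7 - 9) - 12*437 = -2 - 5244 = -5246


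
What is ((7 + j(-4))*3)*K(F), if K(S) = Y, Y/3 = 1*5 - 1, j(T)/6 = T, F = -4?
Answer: -612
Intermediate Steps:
j(T) = 6*T
Y = 12 (Y = 3*(1*5 - 1) = 3*(5 - 1) = 3*4 = 12)
K(S) = 12
((7 + j(-4))*3)*K(F) = ((7 + 6*(-4))*3)*12 = ((7 - 24)*3)*12 = -17*3*12 = -51*12 = -612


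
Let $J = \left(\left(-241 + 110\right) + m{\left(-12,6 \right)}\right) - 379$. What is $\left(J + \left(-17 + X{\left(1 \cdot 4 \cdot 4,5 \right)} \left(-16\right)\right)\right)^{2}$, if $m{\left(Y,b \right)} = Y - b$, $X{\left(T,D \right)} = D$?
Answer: $390625$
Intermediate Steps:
$J = -528$ ($J = \left(\left(-241 + 110\right) - 18\right) - 379 = \left(-131 - 18\right) - 379 = -149 - 379 = -528$)
$\left(J + \left(-17 + X{\left(1 \cdot 4 \cdot 4,5 \right)} \left(-16\right)\right)\right)^{2} = \left(-528 + \left(-17 + 5 \left(-16\right)\right)\right)^{2} = \left(-528 - 97\right)^{2} = \left(-625\right)^{2} = 390625$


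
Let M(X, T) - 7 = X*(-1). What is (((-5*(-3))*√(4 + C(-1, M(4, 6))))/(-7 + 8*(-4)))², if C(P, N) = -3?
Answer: 25/169 ≈ 0.14793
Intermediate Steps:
M(X, T) = 7 - X (M(X, T) = 7 + X*(-1) = 7 - X)
(((-5*(-3))*√(4 + C(-1, M(4, 6))))/(-7 + 8*(-4)))² = (((-5*(-3))*√(4 - 3))/(-7 + 8*(-4)))² = ((15*√1)/(-7 - 32))² = ((15*1)/(-39))² = (15*(-1/39))² = (-5/13)² = 25/169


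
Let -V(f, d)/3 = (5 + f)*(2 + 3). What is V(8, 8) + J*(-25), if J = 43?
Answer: -1270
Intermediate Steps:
V(f, d) = -75 - 15*f (V(f, d) = -3*(5 + f)*(2 + 3) = -3*(5 + f)*5 = -3*(25 + 5*f) = -75 - 15*f)
V(8, 8) + J*(-25) = (-75 - 15*8) + 43*(-25) = (-75 - 120) - 1075 = -195 - 1075 = -1270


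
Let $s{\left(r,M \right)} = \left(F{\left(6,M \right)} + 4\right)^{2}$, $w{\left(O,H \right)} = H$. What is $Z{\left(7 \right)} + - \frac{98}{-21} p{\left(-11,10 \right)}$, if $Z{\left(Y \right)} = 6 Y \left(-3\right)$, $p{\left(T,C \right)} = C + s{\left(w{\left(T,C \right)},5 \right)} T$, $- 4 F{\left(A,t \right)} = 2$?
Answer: $- \frac{4249}{6} \approx -708.17$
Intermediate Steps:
$F{\left(A,t \right)} = - \frac{1}{2}$ ($F{\left(A,t \right)} = \left(- \frac{1}{4}\right) 2 = - \frac{1}{2}$)
$s{\left(r,M \right)} = \frac{49}{4}$ ($s{\left(r,M \right)} = \left(- \frac{1}{2} + 4\right)^{2} = \left(\frac{7}{2}\right)^{2} = \frac{49}{4}$)
$p{\left(T,C \right)} = C + \frac{49 T}{4}$
$Z{\left(Y \right)} = - 18 Y$
$Z{\left(7 \right)} + - \frac{98}{-21} p{\left(-11,10 \right)} = \left(-18\right) 7 + - \frac{98}{-21} \left(10 + \frac{49}{4} \left(-11\right)\right) = -126 + \left(-98\right) \left(- \frac{1}{21}\right) \left(10 - \frac{539}{4}\right) = -126 + \frac{14}{3} \left(- \frac{499}{4}\right) = -126 - \frac{3493}{6} = - \frac{4249}{6}$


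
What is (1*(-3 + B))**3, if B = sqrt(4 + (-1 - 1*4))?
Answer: -18 + 26*I ≈ -18.0 + 26.0*I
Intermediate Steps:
B = I (B = sqrt(4 + (-1 - 4)) = sqrt(4 - 5) = sqrt(-1) = I ≈ 1.0*I)
(1*(-3 + B))**3 = (1*(-3 + I))**3 = (-3 + I)**3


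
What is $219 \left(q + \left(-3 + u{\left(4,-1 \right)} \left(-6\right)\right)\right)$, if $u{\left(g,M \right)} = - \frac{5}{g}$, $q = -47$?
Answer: $- \frac{18615}{2} \approx -9307.5$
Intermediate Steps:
$219 \left(q + \left(-3 + u{\left(4,-1 \right)} \left(-6\right)\right)\right) = 219 \left(-47 - \left(3 - - \frac{5}{4} \left(-6\right)\right)\right) = 219 \left(-47 - \left(3 - \left(-5\right) \frac{1}{4} \left(-6\right)\right)\right) = 219 \left(-47 - - \frac{9}{2}\right) = 219 \left(-47 + \left(-3 + \frac{15}{2}\right)\right) = 219 \left(-47 + \frac{9}{2}\right) = 219 \left(- \frac{85}{2}\right) = - \frac{18615}{2}$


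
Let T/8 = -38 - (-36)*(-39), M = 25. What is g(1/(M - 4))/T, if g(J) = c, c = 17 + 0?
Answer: -17/11536 ≈ -0.0014736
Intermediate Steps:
c = 17
g(J) = 17
T = -11536 (T = 8*(-38 - (-36)*(-39)) = 8*(-38 - 36*39) = 8*(-38 - 1404) = 8*(-1442) = -11536)
g(1/(M - 4))/T = 17/(-11536) = 17*(-1/11536) = -17/11536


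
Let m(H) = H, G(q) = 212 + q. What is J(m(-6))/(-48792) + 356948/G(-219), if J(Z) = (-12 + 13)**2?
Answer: -17416206823/341544 ≈ -50993.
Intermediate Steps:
J(Z) = 1 (J(Z) = 1**2 = 1)
J(m(-6))/(-48792) + 356948/G(-219) = 1/(-48792) + 356948/(212 - 219) = 1*(-1/48792) + 356948/(-7) = -1/48792 + 356948*(-1/7) = -1/48792 - 356948/7 = -17416206823/341544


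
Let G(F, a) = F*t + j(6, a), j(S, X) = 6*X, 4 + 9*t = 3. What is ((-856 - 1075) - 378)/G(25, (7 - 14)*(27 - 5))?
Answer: 20781/8341 ≈ 2.4914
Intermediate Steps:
t = -1/9 (t = -4/9 + (1/9)*3 = -4/9 + 1/3 = -1/9 ≈ -0.11111)
G(F, a) = 6*a - F/9 (G(F, a) = F*(-1/9) + 6*a = -F/9 + 6*a = 6*a - F/9)
((-856 - 1075) - 378)/G(25, (7 - 14)*(27 - 5)) = ((-856 - 1075) - 378)/(6*((7 - 14)*(27 - 5)) - 1/9*25) = (-1931 - 378)/(6*(-7*22) - 25/9) = -2309/(6*(-154) - 25/9) = -2309/(-924 - 25/9) = -2309/(-8341/9) = -2309*(-9/8341) = 20781/8341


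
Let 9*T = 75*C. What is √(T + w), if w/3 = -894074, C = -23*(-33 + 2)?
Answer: I*√24086523/3 ≈ 1635.9*I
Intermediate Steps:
C = 713 (C = -23*(-31) = 713)
w = -2682222 (w = 3*(-894074) = -2682222)
T = 17825/3 (T = (75*713)/9 = (⅑)*53475 = 17825/3 ≈ 5941.7)
√(T + w) = √(17825/3 - 2682222) = √(-8028841/3) = I*√24086523/3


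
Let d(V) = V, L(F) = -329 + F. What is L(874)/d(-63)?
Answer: -545/63 ≈ -8.6508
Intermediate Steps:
L(874)/d(-63) = (-329 + 874)/(-63) = 545*(-1/63) = -545/63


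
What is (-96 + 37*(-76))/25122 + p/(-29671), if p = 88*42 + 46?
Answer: -90144896/372697431 ≈ -0.24187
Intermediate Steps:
p = 3742 (p = 3696 + 46 = 3742)
(-96 + 37*(-76))/25122 + p/(-29671) = (-96 + 37*(-76))/25122 + 3742/(-29671) = (-96 - 2812)*(1/25122) + 3742*(-1/29671) = -2908*1/25122 - 3742/29671 = -1454/12561 - 3742/29671 = -90144896/372697431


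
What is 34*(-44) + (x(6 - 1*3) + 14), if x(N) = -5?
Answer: -1487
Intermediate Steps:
34*(-44) + (x(6 - 1*3) + 14) = 34*(-44) + (-5 + 14) = -1496 + 9 = -1487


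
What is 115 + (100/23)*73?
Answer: 9945/23 ≈ 432.39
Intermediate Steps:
115 + (100/23)*73 = 115 + 7300/23 = 9945/23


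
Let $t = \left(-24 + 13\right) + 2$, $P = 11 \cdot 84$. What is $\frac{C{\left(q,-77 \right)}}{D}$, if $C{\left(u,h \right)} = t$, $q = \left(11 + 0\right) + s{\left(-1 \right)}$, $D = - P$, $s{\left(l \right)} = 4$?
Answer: $\frac{3}{308} \approx 0.0097403$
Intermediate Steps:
$P = 924$
$D = -924$ ($D = \left(-1\right) 924 = -924$)
$q = 15$ ($q = \left(11 + 0\right) + 4 = 11 + 4 = 15$)
$t = -9$ ($t = -11 + 2 = -9$)
$C{\left(u,h \right)} = -9$
$\frac{C{\left(q,-77 \right)}}{D} = - \frac{9}{-924} = \left(-9\right) \left(- \frac{1}{924}\right) = \frac{3}{308}$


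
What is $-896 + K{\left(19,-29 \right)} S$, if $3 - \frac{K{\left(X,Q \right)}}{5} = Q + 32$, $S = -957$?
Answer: $-896$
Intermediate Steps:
$K{\left(X,Q \right)} = -145 - 5 Q$ ($K{\left(X,Q \right)} = 15 - 5 \left(Q + 32\right) = 15 - 5 \left(32 + Q\right) = 15 - \left(160 + 5 Q\right) = -145 - 5 Q$)
$-896 + K{\left(19,-29 \right)} S = -896 + \left(-145 - -145\right) \left(-957\right) = -896 + \left(-145 + 145\right) \left(-957\right) = -896 + 0 \left(-957\right) = -896 + 0 = -896$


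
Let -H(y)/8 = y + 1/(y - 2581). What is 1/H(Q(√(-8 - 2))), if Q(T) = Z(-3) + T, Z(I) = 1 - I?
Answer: (√10 + 2577*I)/(8*(-10317*I + 2573*√10)) ≈ -0.019231 + 0.015205*I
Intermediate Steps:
Q(T) = 4 + T (Q(T) = (1 - 1*(-3)) + T = (1 + 3) + T = 4 + T)
H(y) = -8*y - 8/(-2581 + y) (H(y) = -8*(y + 1/(y - 2581)) = -8*(y + 1/(-2581 + y)) = -8*y - 8/(-2581 + y))
1/H(Q(√(-8 - 2))) = 1/(8*(-1 - (4 + √(-8 - 2))² + 2581*(4 + √(-8 - 2)))/(-2581 + (4 + √(-8 - 2)))) = 1/(8*(-1 - (4 + √(-10))² + 2581*(4 + √(-10)))/(-2581 + (4 + √(-10)))) = 1/(8*(-1 - (4 + I*√10)² + 2581*(4 + I*√10))/(-2581 + (4 + I*√10))) = 1/(8*(-1 - (4 + I*√10)² + (10324 + 2581*I*√10))/(-2577 + I*√10)) = 1/(8*(10323 - (4 + I*√10)² + 2581*I*√10)/(-2577 + I*√10)) = (-2577 + I*√10)/(8*(10323 - (4 + I*√10)² + 2581*I*√10))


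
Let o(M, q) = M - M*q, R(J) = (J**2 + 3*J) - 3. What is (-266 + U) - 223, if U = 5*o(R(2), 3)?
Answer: -559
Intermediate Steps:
R(J) = -3 + J**2 + 3*J
o(M, q) = M - M*q
U = -70 (U = 5*((-3 + 2**2 + 3*2)*(1 - 1*3)) = 5*((-3 + 4 + 6)*(1 - 3)) = 5*(7*(-2)) = 5*(-14) = -70)
(-266 + U) - 223 = (-266 - 70) - 223 = -336 - 223 = -559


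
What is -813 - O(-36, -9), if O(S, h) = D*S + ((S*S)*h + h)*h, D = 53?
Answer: -103962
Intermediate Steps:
O(S, h) = 53*S + h*(h + h*S²) (O(S, h) = 53*S + ((S*S)*h + h)*h = 53*S + (S²*h + h)*h = 53*S + (h*S² + h)*h = 53*S + (h + h*S²)*h = 53*S + h*(h + h*S²))
-813 - O(-36, -9) = -813 - ((-9)² + 53*(-36) + (-36)²*(-9)²) = -813 - (81 - 1908 + 1296*81) = -813 - (81 - 1908 + 104976) = -813 - 1*103149 = -813 - 103149 = -103962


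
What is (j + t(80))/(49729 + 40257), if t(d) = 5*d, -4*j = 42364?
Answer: -10191/89986 ≈ -0.11325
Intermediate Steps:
j = -10591 (j = -1/4*42364 = -10591)
(j + t(80))/(49729 + 40257) = (-10591 + 5*80)/(49729 + 40257) = (-10591 + 400)/89986 = -10191*1/89986 = -10191/89986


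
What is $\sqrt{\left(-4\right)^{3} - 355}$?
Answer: $i \sqrt{419} \approx 20.469 i$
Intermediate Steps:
$\sqrt{\left(-4\right)^{3} - 355} = \sqrt{-64 - 355} = \sqrt{-419} = i \sqrt{419}$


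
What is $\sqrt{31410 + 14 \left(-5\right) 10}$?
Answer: $\sqrt{30710} \approx 175.24$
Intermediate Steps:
$\sqrt{31410 + 14 \left(-5\right) 10} = \sqrt{31410 - 700} = \sqrt{30710}$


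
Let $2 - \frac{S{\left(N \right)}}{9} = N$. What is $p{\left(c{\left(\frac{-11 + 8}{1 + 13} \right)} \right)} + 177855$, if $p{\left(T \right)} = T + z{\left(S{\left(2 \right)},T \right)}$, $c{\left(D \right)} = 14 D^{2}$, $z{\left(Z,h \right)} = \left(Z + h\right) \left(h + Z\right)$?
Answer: $\frac{34859787}{196} \approx 1.7786 \cdot 10^{5}$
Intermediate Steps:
$S{\left(N \right)} = 18 - 9 N$
$z{\left(Z,h \right)} = \left(Z + h\right)^{2}$ ($z{\left(Z,h \right)} = \left(Z + h\right) \left(Z + h\right) = \left(Z + h\right)^{2}$)
$p{\left(T \right)} = T + T^{2}$ ($p{\left(T \right)} = T + \left(\left(18 - 18\right) + T\right)^{2} = T + \left(0 + T\right)^{2} = T + T^{2}$)
$p{\left(c{\left(\frac{-11 + 8}{1 + 13} \right)} \right)} + 177855 = 14 \left(\frac{-11 + 8}{1 + 13}\right)^{2} \left(1 + 14 \left(\frac{-11 + 8}{1 + 13}\right)^{2}\right) + 177855 = 14 \left(- \frac{3}{14}\right)^{2} \left(1 + 14 \left(- \frac{3}{14}\right)^{2}\right) + 177855 = 14 \cdot \frac{9}{196} \left(1 + 14 \cdot \frac{9}{196}\right) + 177855 = \frac{9 \left(1 + \frac{9}{14}\right)}{14} + 177855 = \frac{9}{14} \cdot \frac{23}{14} + 177855 = \frac{207}{196} + 177855 = \frac{34859787}{196}$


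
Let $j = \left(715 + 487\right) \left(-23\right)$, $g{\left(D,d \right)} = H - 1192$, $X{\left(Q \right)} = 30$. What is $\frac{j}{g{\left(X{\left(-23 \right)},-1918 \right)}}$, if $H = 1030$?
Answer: $\frac{13823}{81} \approx 170.65$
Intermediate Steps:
$g{\left(D,d \right)} = -162$ ($g{\left(D,d \right)} = 1030 - 1192 = -162$)
$j = -27646$ ($j = 1202 \left(-23\right) = -27646$)
$\frac{j}{g{\left(X{\left(-23 \right)},-1918 \right)}} = - \frac{27646}{-162} = \left(-27646\right) \left(- \frac{1}{162}\right) = \frac{13823}{81}$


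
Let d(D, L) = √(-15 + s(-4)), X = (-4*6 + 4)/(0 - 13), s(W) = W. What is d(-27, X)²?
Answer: -19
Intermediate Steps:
X = 20/13 (X = (-24 + 4)/(-13) = -20*(-1/13) = 20/13 ≈ 1.5385)
d(D, L) = I*√19 (d(D, L) = √(-15 - 4) = √(-19) = I*√19)
d(-27, X)² = (I*√19)² = -19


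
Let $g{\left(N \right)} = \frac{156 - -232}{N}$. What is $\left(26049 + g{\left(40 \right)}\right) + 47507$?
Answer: $\frac{735657}{10} \approx 73566.0$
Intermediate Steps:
$g{\left(N \right)} = \frac{388}{N}$ ($g{\left(N \right)} = \frac{156 + 232}{N} = \frac{388}{N}$)
$\left(26049 + g{\left(40 \right)}\right) + 47507 = \left(26049 + \frac{388}{40}\right) + 47507 = \left(26049 + 388 \cdot \frac{1}{40}\right) + 47507 = \left(26049 + \frac{97}{10}\right) + 47507 = \frac{260587}{10} + 47507 = \frac{735657}{10}$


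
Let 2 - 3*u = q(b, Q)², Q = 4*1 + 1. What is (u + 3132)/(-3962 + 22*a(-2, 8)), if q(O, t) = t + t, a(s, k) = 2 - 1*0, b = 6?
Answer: -4649/5877 ≈ -0.79105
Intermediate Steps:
a(s, k) = 2 (a(s, k) = 2 + 0 = 2)
Q = 5 (Q = 4 + 1 = 5)
q(O, t) = 2*t
u = -98/3 (u = ⅔ - (2*5)²/3 = ⅔ - ⅓*10² = ⅔ - ⅓*100 = ⅔ - 100/3 = -98/3 ≈ -32.667)
(u + 3132)/(-3962 + 22*a(-2, 8)) = (-98/3 + 3132)/(-3962 + 22*2) = 9298/(3*(-3962 + 44)) = (9298/3)/(-3918) = (9298/3)*(-1/3918) = -4649/5877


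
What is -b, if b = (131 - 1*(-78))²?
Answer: -43681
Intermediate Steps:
b = 43681 (b = (131 + 78)² = 209² = 43681)
-b = -1*43681 = -43681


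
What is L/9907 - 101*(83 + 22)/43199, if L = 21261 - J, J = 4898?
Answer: 601801502/427972493 ≈ 1.4062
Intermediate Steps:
L = 16363 (L = 21261 - 1*4898 = 21261 - 4898 = 16363)
L/9907 - 101*(83 + 22)/43199 = 16363/9907 - 101*(83 + 22)/43199 = 16363*(1/9907) - 101*105*(1/43199) = 16363/9907 - 10605*1/43199 = 16363/9907 - 10605/43199 = 601801502/427972493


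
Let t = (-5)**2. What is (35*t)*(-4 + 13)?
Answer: 7875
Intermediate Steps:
t = 25
(35*t)*(-4 + 13) = (35*25)*(-4 + 13) = 875*9 = 7875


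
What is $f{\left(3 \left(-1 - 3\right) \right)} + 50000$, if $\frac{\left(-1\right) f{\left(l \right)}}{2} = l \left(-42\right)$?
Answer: $48992$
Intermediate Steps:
$f{\left(l \right)} = 84 l$ ($f{\left(l \right)} = - 2 l \left(-42\right) = - 2 \left(- 42 l\right) = 84 l$)
$f{\left(3 \left(-1 - 3\right) \right)} + 50000 = 84 \cdot 3 \left(-1 - 3\right) + 50000 = 84 \cdot 3 \left(-4\right) + 50000 = 84 \left(-12\right) + 50000 = -1008 + 50000 = 48992$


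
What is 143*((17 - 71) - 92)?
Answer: -20878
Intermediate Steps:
143*((17 - 71) - 92) = 143*(-54 - 92) = 143*(-146) = -20878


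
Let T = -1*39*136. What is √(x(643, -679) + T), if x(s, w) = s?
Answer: I*√4661 ≈ 68.271*I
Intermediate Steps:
T = -5304 (T = -39*136 = -5304)
√(x(643, -679) + T) = √(643 - 5304) = √(-4661) = I*√4661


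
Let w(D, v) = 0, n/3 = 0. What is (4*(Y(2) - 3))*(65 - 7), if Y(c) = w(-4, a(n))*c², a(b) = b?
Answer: -696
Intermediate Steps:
n = 0 (n = 3*0 = 0)
Y(c) = 0 (Y(c) = 0*c² = 0)
(4*(Y(2) - 3))*(65 - 7) = (4*(0 - 3))*(65 - 7) = (4*(-3))*58 = -12*58 = -696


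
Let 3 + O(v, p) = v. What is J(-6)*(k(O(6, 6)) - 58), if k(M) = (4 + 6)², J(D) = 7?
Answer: 294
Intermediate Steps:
O(v, p) = -3 + v
k(M) = 100 (k(M) = 10² = 100)
J(-6)*(k(O(6, 6)) - 58) = 7*(100 - 58) = 7*42 = 294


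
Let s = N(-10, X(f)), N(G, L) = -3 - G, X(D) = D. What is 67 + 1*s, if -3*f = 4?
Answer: 74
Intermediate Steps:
f = -4/3 (f = -⅓*4 = -4/3 ≈ -1.3333)
s = 7 (s = -3 - 1*(-10) = -3 + 10 = 7)
67 + 1*s = 67 + 1*7 = 67 + 7 = 74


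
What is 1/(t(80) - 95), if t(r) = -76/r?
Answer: -20/1919 ≈ -0.010422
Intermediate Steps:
1/(t(80) - 95) = 1/(-76/80 - 95) = 1/(-76*1/80 - 95) = 1/(-19/20 - 95) = 1/(-1919/20) = -20/1919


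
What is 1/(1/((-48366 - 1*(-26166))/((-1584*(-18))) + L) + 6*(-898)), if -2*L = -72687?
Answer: -43175153/232627723176 ≈ -0.00018560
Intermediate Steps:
L = 72687/2 (L = -1/2*(-72687) = 72687/2 ≈ 36344.)
1/(1/((-48366 - 1*(-26166))/((-1584*(-18))) + L) + 6*(-898)) = 1/(1/((-48366 - 1*(-26166))/((-1584*(-18))) + 72687/2) + 6*(-898)) = 1/(1/((-48366 + 26166)/28512 + 72687/2) - 5388) = 1/(1/(-22200*1/28512 + 72687/2) - 5388) = 1/(1/(-925/1188 + 72687/2) - 5388) = 1/(1/(43175153/1188) - 5388) = 1/(1188/43175153 - 5388) = 1/(-232627723176/43175153) = -43175153/232627723176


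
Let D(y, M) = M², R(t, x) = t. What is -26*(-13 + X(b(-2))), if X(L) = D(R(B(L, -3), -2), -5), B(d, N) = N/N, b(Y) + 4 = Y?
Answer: -312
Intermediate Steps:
b(Y) = -4 + Y
B(d, N) = 1
X(L) = 25 (X(L) = (-5)² = 25)
-26*(-13 + X(b(-2))) = -26*(-13 + 25) = -26*12 = -312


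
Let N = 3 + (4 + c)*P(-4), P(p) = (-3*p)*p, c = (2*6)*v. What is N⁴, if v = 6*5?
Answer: 93126263753053521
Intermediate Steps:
v = 30
c = 360 (c = (2*6)*30 = 12*30 = 360)
P(p) = -3*p²
N = -17469 (N = 3 + (4 + 360)*(-3*(-4)²) = 3 + 364*(-3*16) = 3 + 364*(-48) = 3 - 17472 = -17469)
N⁴ = (-17469)⁴ = 93126263753053521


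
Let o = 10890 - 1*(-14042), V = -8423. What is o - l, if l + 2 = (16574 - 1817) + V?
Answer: 18600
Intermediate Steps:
o = 24932 (o = 10890 + 14042 = 24932)
l = 6332 (l = -2 + ((16574 - 1817) - 8423) = -2 + (14757 - 8423) = -2 + 6334 = 6332)
o - l = 24932 - 1*6332 = 24932 - 6332 = 18600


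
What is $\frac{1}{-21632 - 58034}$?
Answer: $- \frac{1}{79666} \approx -1.2552 \cdot 10^{-5}$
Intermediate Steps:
$\frac{1}{-21632 - 58034} = \frac{1}{-79666} = - \frac{1}{79666}$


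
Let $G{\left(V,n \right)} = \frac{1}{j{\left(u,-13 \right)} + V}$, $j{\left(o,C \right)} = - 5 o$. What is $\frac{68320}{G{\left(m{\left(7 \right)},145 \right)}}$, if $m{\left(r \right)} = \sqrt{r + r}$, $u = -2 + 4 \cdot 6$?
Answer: $-7515200 + 68320 \sqrt{14} \approx -7.2596 \cdot 10^{6}$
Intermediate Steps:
$u = 22$ ($u = -2 + 24 = 22$)
$m{\left(r \right)} = \sqrt{2} \sqrt{r}$ ($m{\left(r \right)} = \sqrt{2 r} = \sqrt{2} \sqrt{r}$)
$G{\left(V,n \right)} = \frac{1}{-110 + V}$ ($G{\left(V,n \right)} = \frac{1}{\left(-5\right) 22 + V} = \frac{1}{-110 + V}$)
$\frac{68320}{G{\left(m{\left(7 \right)},145 \right)}} = \frac{68320}{\frac{1}{-110 + \sqrt{2} \sqrt{7}}} = \frac{68320}{\frac{1}{-110 + \sqrt{14}}} = 68320 \left(-110 + \sqrt{14}\right) = -7515200 + 68320 \sqrt{14}$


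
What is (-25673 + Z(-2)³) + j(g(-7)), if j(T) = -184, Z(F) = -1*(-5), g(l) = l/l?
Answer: -25732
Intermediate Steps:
g(l) = 1
Z(F) = 5
(-25673 + Z(-2)³) + j(g(-7)) = (-25673 + 5³) - 184 = (-25673 + 125) - 184 = -25548 - 184 = -25732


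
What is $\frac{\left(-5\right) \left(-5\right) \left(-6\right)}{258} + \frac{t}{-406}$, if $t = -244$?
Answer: $\frac{171}{8729} \approx 0.01959$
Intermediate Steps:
$\frac{\left(-5\right) \left(-5\right) \left(-6\right)}{258} + \frac{t}{-406} = \frac{\left(-5\right) \left(-5\right) \left(-6\right)}{258} - \frac{244}{-406} = 25 \left(-6\right) \frac{1}{258} - - \frac{122}{203} = \left(-150\right) \frac{1}{258} + \frac{122}{203} = - \frac{25}{43} + \frac{122}{203} = \frac{171}{8729}$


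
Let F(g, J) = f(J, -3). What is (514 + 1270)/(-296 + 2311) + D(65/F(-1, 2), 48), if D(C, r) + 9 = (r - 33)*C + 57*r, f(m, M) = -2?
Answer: 9028753/4030 ≈ 2240.4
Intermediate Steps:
F(g, J) = -2
D(C, r) = -9 + 57*r + C*(-33 + r) (D(C, r) = -9 + ((r - 33)*C + 57*r) = -9 + ((-33 + r)*C + 57*r) = -9 + (C*(-33 + r) + 57*r) = -9 + (57*r + C*(-33 + r)) = -9 + 57*r + C*(-33 + r))
(514 + 1270)/(-296 + 2311) + D(65/F(-1, 2), 48) = (514 + 1270)/(-296 + 2311) + (-9 - 2145/(-2) + 57*48 + (65/(-2))*48) = 1784/2015 + (-9 - 2145*(-1)/2 + 2736 + (65*(-1/2))*48) = 1784*(1/2015) + (-9 - 33*(-65/2) + 2736 - 65/2*48) = 1784/2015 + (-9 + 2145/2 + 2736 - 1560) = 1784/2015 + 4479/2 = 9028753/4030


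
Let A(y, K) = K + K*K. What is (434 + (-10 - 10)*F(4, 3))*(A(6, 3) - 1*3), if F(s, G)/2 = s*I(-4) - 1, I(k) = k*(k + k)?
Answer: -41814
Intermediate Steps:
I(k) = 2*k**2 (I(k) = k*(2*k) = 2*k**2)
A(y, K) = K + K**2
F(s, G) = -2 + 64*s (F(s, G) = 2*(s*(2*(-4)**2) - 1) = 2*(s*(2*16) - 1) = 2*(s*32 - 1) = 2*(32*s - 1) = 2*(-1 + 32*s) = -2 + 64*s)
(434 + (-10 - 10)*F(4, 3))*(A(6, 3) - 1*3) = (434 + (-10 - 10)*(-2 + 64*4))*(3*(1 + 3) - 1*3) = (434 - 20*(-2 + 256))*(3*4 - 3) = (434 - 20*254)*(12 - 3) = (434 - 5080)*9 = -4646*9 = -41814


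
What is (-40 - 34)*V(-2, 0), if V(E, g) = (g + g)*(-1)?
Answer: 0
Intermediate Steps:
V(E, g) = -2*g (V(E, g) = (2*g)*(-1) = -2*g)
(-40 - 34)*V(-2, 0) = (-40 - 34)*(-2*0) = -74*0 = 0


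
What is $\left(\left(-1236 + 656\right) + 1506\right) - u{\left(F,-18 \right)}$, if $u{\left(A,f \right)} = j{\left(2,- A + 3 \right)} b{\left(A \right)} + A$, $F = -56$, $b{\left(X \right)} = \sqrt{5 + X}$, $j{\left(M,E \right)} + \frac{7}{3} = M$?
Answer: $982 + \frac{i \sqrt{51}}{3} \approx 982.0 + 2.3805 i$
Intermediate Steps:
$j{\left(M,E \right)} = - \frac{7}{3} + M$
$u{\left(A,f \right)} = A - \frac{\sqrt{5 + A}}{3}$ ($u{\left(A,f \right)} = \left(- \frac{7}{3} + 2\right) \sqrt{5 + A} + A = - \frac{\sqrt{5 + A}}{3} + A = A - \frac{\sqrt{5 + A}}{3}$)
$\left(\left(-1236 + 656\right) + 1506\right) - u{\left(F,-18 \right)} = \left(\left(-1236 + 656\right) + 1506\right) - \left(-56 - \frac{\sqrt{5 - 56}}{3}\right) = \left(-580 + 1506\right) - \left(-56 - \frac{\sqrt{-51}}{3}\right) = 926 - \left(-56 - \frac{i \sqrt{51}}{3}\right) = 926 + \left(56 + \frac{i \sqrt{51}}{3}\right) = 982 + \frac{i \sqrt{51}}{3}$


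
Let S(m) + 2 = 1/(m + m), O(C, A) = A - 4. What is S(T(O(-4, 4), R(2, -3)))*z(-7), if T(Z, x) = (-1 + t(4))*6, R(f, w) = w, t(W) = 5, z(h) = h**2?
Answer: -4655/48 ≈ -96.979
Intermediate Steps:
O(C, A) = -4 + A
T(Z, x) = 24 (T(Z, x) = (-1 + 5)*6 = 4*6 = 24)
S(m) = -2 + 1/(2*m) (S(m) = -2 + 1/(m + m) = -2 + 1/(2*m))
S(T(O(-4, 4), R(2, -3)))*z(-7) = (-2 + (1/2)/24)*(-7)**2 = (-2 + (1/2)*(1/24))*49 = (-2 + 1/48)*49 = -95/48*49 = -4655/48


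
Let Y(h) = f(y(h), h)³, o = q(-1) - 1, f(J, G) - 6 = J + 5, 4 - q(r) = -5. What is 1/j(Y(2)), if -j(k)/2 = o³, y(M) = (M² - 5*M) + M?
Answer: -1/1024 ≈ -0.00097656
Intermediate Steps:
q(r) = 9 (q(r) = 4 - 1*(-5) = 4 + 5 = 9)
y(M) = M² - 4*M
f(J, G) = 11 + J (f(J, G) = 6 + (J + 5) = 6 + (5 + J) = 11 + J)
o = 8 (o = 9 - 1 = 8)
Y(h) = (11 + h*(-4 + h))³
j(k) = -1024 (j(k) = -2*8³ = -2*512 = -1024)
1/j(Y(2)) = 1/(-1024) = -1/1024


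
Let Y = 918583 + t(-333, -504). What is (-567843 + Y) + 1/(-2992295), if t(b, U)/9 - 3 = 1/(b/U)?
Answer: 38836646706448/110714915 ≈ 3.5078e+5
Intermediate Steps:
t(b, U) = 27 + 9*U/b (t(b, U) = 27 + 9/((b/U)) = 27 + 9*(U/b) = 27 + 9*U/b)
Y = 33989074/37 (Y = 918583 + (27 + 9*(-504)/(-333)) = 918583 + (27 + 9*(-504)*(-1/333)) = 918583 + (27 + 504/37) = 918583 + 1503/37 = 33989074/37 ≈ 9.1862e+5)
(-567843 + Y) + 1/(-2992295) = (-567843 + 33989074/37) + 1/(-2992295) = 12978883/37 - 1/2992295 = 38836646706448/110714915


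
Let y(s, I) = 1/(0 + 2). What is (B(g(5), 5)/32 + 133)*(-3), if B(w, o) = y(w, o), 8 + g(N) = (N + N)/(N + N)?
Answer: -25539/64 ≈ -399.05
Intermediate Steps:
g(N) = -7 (g(N) = -8 + (N + N)/(N + N) = -8 + (2*N)/((2*N)) = -8 + (2*N)*(1/(2*N)) = -8 + 1 = -7)
y(s, I) = 1/2
B(w, o) = 1/2
(B(g(5), 5)/32 + 133)*(-3) = ((1/2)/32 + 133)*(-3) = ((1/2)*(1/32) + 133)*(-3) = (1/64 + 133)*(-3) = (8513/64)*(-3) = -25539/64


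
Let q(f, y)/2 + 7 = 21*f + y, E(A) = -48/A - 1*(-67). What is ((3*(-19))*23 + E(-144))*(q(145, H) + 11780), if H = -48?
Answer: -22087520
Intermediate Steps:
E(A) = 67 - 48/A (E(A) = -48/A + 67 = 67 - 48/A)
q(f, y) = -14 + 2*y + 42*f (q(f, y) = -14 + 2*(21*f + y) = -14 + 2*(y + 21*f) = -14 + (2*y + 42*f) = -14 + 2*y + 42*f)
((3*(-19))*23 + E(-144))*(q(145, H) + 11780) = ((3*(-19))*23 + (67 - 48/(-144)))*((-14 + 2*(-48) + 42*145) + 11780) = (-57*23 + (67 - 48*(-1/144)))*((-14 - 96 + 6090) + 11780) = (-1311 + (67 + ⅓))*(5980 + 11780) = (-1311 + 202/3)*17760 = -3731/3*17760 = -22087520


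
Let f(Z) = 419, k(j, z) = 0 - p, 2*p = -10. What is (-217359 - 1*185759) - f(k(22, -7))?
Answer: -403537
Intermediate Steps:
p = -5 (p = (½)*(-10) = -5)
k(j, z) = 5 (k(j, z) = 0 - 1*(-5) = 0 + 5 = 5)
(-217359 - 1*185759) - f(k(22, -7)) = (-217359 - 1*185759) - 1*419 = (-217359 - 185759) - 419 = -403118 - 419 = -403537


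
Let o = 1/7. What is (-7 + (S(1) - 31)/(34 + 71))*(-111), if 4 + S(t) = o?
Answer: 199393/245 ≈ 813.85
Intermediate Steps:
o = ⅐ (o = 1*(⅐) = ⅐ ≈ 0.14286)
S(t) = -27/7 (S(t) = -4 + ⅐ = -27/7)
(-7 + (S(1) - 31)/(34 + 71))*(-111) = (-7 + (-27/7 - 31)/(34 + 71))*(-111) = (-7 - 244/7/105)*(-111) = (-7 - 244/7*1/105)*(-111) = (-7 - 244/735)*(-111) = -5389/735*(-111) = 199393/245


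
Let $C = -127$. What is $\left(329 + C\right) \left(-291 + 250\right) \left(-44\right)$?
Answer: $364408$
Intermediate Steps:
$\left(329 + C\right) \left(-291 + 250\right) \left(-44\right) = \left(329 - 127\right) \left(-291 + 250\right) \left(-44\right) = 202 \left(-41\right) \left(-44\right) = \left(-8282\right) \left(-44\right) = 364408$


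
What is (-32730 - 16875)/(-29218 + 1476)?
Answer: 49605/27742 ≈ 1.7881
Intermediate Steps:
(-32730 - 16875)/(-29218 + 1476) = -49605/(-27742) = -49605*(-1/27742) = 49605/27742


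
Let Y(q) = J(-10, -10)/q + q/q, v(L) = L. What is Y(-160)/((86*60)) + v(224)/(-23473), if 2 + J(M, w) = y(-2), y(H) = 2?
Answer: -1132367/121120680 ≈ -0.0093491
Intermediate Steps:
J(M, w) = 0 (J(M, w) = -2 + 2 = 0)
Y(q) = 1 (Y(q) = 0/q + q/q = 0 + 1 = 1)
Y(-160)/((86*60)) + v(224)/(-23473) = 1/(86*60) + 224/(-23473) = 1/5160 + 224*(-1/23473) = 1*(1/5160) - 224/23473 = 1/5160 - 224/23473 = -1132367/121120680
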